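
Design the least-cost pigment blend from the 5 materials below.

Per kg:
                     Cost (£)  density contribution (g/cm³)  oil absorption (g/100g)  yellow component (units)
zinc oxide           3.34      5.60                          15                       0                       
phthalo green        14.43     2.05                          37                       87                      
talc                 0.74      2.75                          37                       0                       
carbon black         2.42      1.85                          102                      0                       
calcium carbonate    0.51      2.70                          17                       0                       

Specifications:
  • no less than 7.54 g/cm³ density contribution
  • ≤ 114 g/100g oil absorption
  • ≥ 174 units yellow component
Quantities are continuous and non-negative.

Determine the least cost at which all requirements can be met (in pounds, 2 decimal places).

£29.51

Let x1 = kg of zinc oxide, x2 = kg of phthalo green, x3 = kg of talc, x4 = kg of carbon black, x5 = kg of calcium carbonate.
Minimise 3.34x1 + 14.43x2 + 0.74x3 + 2.42x4 + 0.51x5 with:
  5.6x1 + 2.05x2 + 2.75x3 + 1.85x4 + 2.7x5 ≥ 7.54   (density contribution)
  15x1 + 37x2 + 37x3 + 102x4 + 17x5 ≤ 114   (oil absorption)
  87x2 ≥ 174   (yellow component)
  x1, x2, x3, x4, x5 ≥ 0.
The cheapest feasible vertex uses only phthalo green, calcium carbonate; zinc oxide, talc, carbon black are not used. The density contribution and yellow component requirements are met with equality.
So phthalo green = 2 kg, calcium carbonate = 1.274 kg.
Cost = 14.43·2 + 0.51·1.274 = 29.5097.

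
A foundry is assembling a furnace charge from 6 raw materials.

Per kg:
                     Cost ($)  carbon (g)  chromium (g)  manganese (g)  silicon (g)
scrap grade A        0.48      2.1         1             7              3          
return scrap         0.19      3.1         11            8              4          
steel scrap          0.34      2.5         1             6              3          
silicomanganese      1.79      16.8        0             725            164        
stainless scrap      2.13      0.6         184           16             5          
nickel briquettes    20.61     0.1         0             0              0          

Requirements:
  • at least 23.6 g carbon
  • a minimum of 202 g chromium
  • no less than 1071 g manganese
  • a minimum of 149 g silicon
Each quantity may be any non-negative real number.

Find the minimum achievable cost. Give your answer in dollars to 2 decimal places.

$4.94

Set it up as a linear program. Let x1 = kg of scrap grade A, x2 = kg of return scrap, x3 = kg of steel scrap, x4 = kg of silicomanganese, x5 = kg of stainless scrap, x6 = kg of nickel briquettes.
min 0.48x1 + 0.19x2 + 0.34x3 + 1.79x4 + 2.13x5 + 20.61x6 with:
  2.1x1 + 3.1x2 + 2.5x3 + 16.8x4 + 0.6x5 + 0.1x6 ≥ 23.6   (carbon)
  1x1 + 11x2 + 1x3 + 184x5 ≥ 202   (chromium)
  7x1 + 8x2 + 6x3 + 725x4 + 16x5 ≥ 1071   (manganese)
  3x1 + 4x2 + 3x3 + 164x4 + 5x5 ≥ 149   (silicon)
  x1, x2, x3, x4, x5, x6 ≥ 0.
At the optimum only silicomanganese, stainless scrap are positive (scrap grade A, return scrap, steel scrap, nickel briquettes = 0). There the chromium and manganese constraints are tight.
That vertex is x4 = 1.453, x5 = 1.098.
Cost = 1.79·1.453 + 2.13·1.098 = 4.9396.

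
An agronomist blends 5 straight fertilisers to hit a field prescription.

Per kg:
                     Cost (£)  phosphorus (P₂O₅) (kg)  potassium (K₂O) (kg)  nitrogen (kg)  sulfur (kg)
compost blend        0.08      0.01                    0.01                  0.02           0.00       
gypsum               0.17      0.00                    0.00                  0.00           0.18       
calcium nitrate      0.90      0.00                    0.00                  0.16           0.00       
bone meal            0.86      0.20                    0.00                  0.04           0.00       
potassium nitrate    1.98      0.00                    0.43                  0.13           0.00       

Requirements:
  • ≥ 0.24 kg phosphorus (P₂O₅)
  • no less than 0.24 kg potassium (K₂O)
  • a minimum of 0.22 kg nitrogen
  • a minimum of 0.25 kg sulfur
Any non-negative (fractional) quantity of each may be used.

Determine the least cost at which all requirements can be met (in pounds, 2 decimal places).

£2.16

This is a linear program. Let x1 = kg of compost blend, x2 = kg of gypsum, x3 = kg of calcium nitrate, x4 = kg of bone meal, x5 = kg of potassium nitrate.
min 0.08x1 + 0.17x2 + 0.9x3 + 0.86x4 + 1.98x5 s.t.:
  0.01x1 + 0.2x4 ≥ 0.24   (phosphorus (P₂O₅))
  0.01x1 + 0.43x5 ≥ 0.24   (potassium (K₂O))
  0.02x1 + 0.16x3 + 0.04x4 + 0.13x5 ≥ 0.22   (nitrogen)
  0.18x2 ≥ 0.25   (sulfur)
  x1, x2, x3, x4, x5 ≥ 0.
At the optimum only compost blend, gypsum are positive (calcium nitrate, bone meal, potassium nitrate = 0). Binding constraints: phosphorus (P₂O₅), potassium (K₂O), sulfur.
So compost blend = 24 kg, gypsum = 1.389 kg.
Hence cost = 0.08·24 + 0.17·1.389 = £2.1561.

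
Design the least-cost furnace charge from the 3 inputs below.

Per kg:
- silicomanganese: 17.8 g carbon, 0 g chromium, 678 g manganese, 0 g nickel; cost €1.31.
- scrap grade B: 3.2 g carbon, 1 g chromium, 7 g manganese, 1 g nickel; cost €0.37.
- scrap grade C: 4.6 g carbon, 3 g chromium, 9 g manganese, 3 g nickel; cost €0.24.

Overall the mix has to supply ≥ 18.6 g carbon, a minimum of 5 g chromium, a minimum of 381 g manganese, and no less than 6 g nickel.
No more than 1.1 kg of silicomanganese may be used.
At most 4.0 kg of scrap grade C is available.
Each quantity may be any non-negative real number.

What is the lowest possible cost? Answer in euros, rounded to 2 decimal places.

€1.18

Treat it as an LP. Let x1 = kg of silicomanganese, x2 = kg of scrap grade B, x3 = kg of scrap grade C.
min 1.31x1 + 0.37x2 + 0.24x3 with:
  17.8x1 + 3.2x2 + 4.6x3 ≥ 18.6   (carbon)
  1x2 + 3x3 ≥ 5   (chromium)
  678x1 + 7x2 + 9x3 ≥ 381   (manganese)
  1x2 + 3x3 ≥ 6   (nickel)
  x1 ≤ 1.1
  x3 ≤ 4
  x1, x2, x3 ≥ 0.
The optimal basis is {silicomanganese, scrap grade C}; scrap grade B drops out. The manganese and nickel requirements are met with equality.
Solving gives x1 = 0.5354, x3 = 2.
Cost = 1.31·0.5354 + 0.24·2 = 1.1814.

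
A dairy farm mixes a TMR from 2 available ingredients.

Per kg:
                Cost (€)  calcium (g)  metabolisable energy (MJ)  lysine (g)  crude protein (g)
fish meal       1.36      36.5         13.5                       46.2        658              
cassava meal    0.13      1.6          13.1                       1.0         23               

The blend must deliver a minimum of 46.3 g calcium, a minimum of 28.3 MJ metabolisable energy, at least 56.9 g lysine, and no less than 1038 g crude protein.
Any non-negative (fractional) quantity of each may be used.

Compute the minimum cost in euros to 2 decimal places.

€2.19

Let x1 = kg of fish meal, x2 = kg of cassava meal.
Minimise 1.36x1 + 0.13x2 with:
  36.5x1 + 1.6x2 ≥ 46.3   (calcium)
  13.5x1 + 13.1x2 ≥ 28.3   (metabolisable energy)
  46.2x1 + 1x2 ≥ 56.9   (lysine)
  658x1 + 23x2 ≥ 1038   (crude protein)
  x1, x2 ≥ 0.
Both inputs are positive at the optimum. Binding constraints: metabolisable energy and crude protein.
So fish meal = 1.558 kg, cassava meal = 0.5546 kg.
Total cost: 1.36·1.558 + 0.13·0.5546 = 2.1910.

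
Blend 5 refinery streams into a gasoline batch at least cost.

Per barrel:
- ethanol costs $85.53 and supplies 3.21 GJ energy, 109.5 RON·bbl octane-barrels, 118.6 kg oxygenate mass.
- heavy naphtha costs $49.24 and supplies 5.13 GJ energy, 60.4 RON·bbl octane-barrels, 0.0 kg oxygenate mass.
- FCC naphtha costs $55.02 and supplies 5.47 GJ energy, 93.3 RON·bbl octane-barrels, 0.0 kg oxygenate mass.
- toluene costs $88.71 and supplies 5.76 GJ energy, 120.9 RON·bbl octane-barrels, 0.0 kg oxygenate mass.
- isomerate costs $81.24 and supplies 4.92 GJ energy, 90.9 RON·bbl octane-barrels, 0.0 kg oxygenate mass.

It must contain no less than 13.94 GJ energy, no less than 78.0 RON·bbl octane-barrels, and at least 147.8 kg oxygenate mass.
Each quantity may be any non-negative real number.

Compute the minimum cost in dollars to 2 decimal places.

$201.99

Treat it as an LP. Let x1 = barrels of ethanol, x2 = barrels of heavy naphtha, x3 = barrels of FCC naphtha, x4 = barrels of toluene, x5 = barrels of isomerate.
min 85.53x1 + 49.24x2 + 55.02x3 + 88.71x4 + 81.24x5 with:
  3.21x1 + 5.13x2 + 5.47x3 + 5.76x4 + 4.92x5 ≥ 13.94   (energy)
  109.5x1 + 60.4x2 + 93.3x3 + 120.9x4 + 90.9x5 ≥ 78   (octane-barrels)
  118.6x1 ≥ 147.8   (oxygenate mass)
  x1, x2, x3, x4, x5 ≥ 0.
At the optimum only ethanol, heavy naphtha are positive (FCC naphtha, toluene, isomerate = 0). There the energy and oxygenate mass constraints are tight.
Solving gives x1 = 1.2462, x2 = 1.9376.
Objective = 85.53·1.2462 + 49.24·1.9376 = 201.9949.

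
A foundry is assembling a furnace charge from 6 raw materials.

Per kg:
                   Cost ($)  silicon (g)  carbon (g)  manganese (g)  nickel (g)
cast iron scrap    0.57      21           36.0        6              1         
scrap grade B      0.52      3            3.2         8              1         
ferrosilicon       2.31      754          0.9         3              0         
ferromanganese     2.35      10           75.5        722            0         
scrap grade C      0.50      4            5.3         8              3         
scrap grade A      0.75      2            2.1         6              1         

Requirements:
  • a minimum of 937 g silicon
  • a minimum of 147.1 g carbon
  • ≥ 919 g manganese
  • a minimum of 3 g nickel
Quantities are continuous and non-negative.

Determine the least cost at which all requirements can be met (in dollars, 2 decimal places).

Treat it as an LP. Let x1 = kg of cast iron scrap, x2 = kg of scrap grade B, x3 = kg of ferrosilicon, x4 = kg of ferromanganese, x5 = kg of scrap grade C, x6 = kg of scrap grade A.
min 0.57x1 + 0.52x2 + 2.31x3 + 2.35x4 + 0.5x5 + 0.75x6 s.t.:
  21x1 + 3x2 + 754x3 + 10x4 + 4x5 + 2x6 ≥ 937   (silicon)
  36x1 + 3.2x2 + 0.9x3 + 75.5x4 + 5.3x5 + 2.1x6 ≥ 147.1   (carbon)
  6x1 + 8x2 + 3x3 + 722x4 + 8x5 + 6x6 ≥ 919   (manganese)
  1x1 + 1x2 + 3x5 + 1x6 ≥ 3   (nickel)
  x1, x2, x3, x4, x5, x6 ≥ 0.
The cheapest feasible vertex uses only cast iron scrap, ferrosilicon, ferromanganese, scrap grade C; scrap grade B, scrap grade A are not used. The silicon, carbon, manganese, nickel requirements are met with equality.
So cast iron scrap = 1.3529 kg, ferrosilicon = 1.1855 kg, ferromanganese = 1.2506 kg, scrap grade C = 0.54905 kg.
Hence cost = 0.57·1.3529 + 2.31·1.1855 + 2.35·1.2506 + 0.5·0.54905 = $6.7231.

$6.72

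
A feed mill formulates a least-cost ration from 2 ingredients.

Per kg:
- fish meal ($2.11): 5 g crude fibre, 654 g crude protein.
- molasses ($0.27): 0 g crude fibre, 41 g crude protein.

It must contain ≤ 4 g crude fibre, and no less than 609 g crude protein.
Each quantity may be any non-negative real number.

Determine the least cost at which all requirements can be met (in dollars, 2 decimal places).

Set it up as a linear program. Let x1 = kg of fish meal, x2 = kg of molasses.
Minimize 2.11x1 + 0.27x2 subject to:
  5x1 ≤ 4   (crude fibre)
  654x1 + 41x2 ≥ 609   (crude protein)
  x1, x2 ≥ 0.
Both inputs are positive at the optimum. The crude fibre and crude protein requirements are met with equality.
That vertex is x1 = 0.8, x2 = 2.093.
Objective = 2.11·0.8 + 0.27·2.093 = 2.2531.

$2.25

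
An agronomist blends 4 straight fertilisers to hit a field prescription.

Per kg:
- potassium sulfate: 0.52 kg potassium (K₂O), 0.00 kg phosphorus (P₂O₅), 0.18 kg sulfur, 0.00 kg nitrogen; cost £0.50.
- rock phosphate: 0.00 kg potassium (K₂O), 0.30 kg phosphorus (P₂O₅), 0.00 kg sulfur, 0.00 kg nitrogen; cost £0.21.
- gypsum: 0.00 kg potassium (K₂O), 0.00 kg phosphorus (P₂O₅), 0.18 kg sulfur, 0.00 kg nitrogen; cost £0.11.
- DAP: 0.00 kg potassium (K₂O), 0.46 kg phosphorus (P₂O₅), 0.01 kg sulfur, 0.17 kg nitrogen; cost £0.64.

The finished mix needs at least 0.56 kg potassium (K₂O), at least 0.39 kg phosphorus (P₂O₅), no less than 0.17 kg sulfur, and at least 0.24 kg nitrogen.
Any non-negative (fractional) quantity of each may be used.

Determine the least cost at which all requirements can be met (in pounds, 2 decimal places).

£1.44

Set it up as a linear program. Let x1 = kg of potassium sulfate, x2 = kg of rock phosphate, x3 = kg of gypsum, x4 = kg of DAP.
Minimise 0.5x1 + 0.21x2 + 0.11x3 + 0.64x4 subject to:
  0.52x1 ≥ 0.56   (potassium (K₂O))
  0.3x2 + 0.46x4 ≥ 0.39   (phosphorus (P₂O₅))
  0.18x1 + 0.18x3 + 0.01x4 ≥ 0.17   (sulfur)
  0.17x4 ≥ 0.24   (nitrogen)
  x1, x2, x3, x4 ≥ 0.
The minimum-cost mix takes nothing from rock phosphate, gypsum — only potassium sulfate, DAP. The potassium (K₂O) and nitrogen requirements are met with equality.
Optimal quantities: potassium sulfate = 1.077 kg, DAP = 1.412 kg.
Total cost: 0.5·1.077 + 0.64·1.412 = 1.4422.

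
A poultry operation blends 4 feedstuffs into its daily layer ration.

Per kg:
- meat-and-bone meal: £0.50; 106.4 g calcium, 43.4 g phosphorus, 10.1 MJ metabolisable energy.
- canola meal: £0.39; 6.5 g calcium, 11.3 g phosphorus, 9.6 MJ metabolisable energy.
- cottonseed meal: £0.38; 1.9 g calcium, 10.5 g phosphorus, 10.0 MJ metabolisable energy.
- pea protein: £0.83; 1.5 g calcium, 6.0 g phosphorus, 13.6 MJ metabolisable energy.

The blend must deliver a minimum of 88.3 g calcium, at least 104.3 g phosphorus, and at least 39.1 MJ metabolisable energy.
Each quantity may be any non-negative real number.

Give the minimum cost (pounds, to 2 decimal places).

£1.71

Let x1 = kg of meat-and-bone meal, x2 = kg of canola meal, x3 = kg of cottonseed meal, x4 = kg of pea protein.
Minimize 0.5x1 + 0.39x2 + 0.38x3 + 0.83x4 with:
  106.4x1 + 6.5x2 + 1.9x3 + 1.5x4 ≥ 88.3   (calcium)
  43.4x1 + 11.3x2 + 10.5x3 + 6x4 ≥ 104.3   (phosphorus)
  10.1x1 + 9.6x2 + 10x3 + 13.6x4 ≥ 39.1   (metabolisable energy)
  x1, x2, x3, x4 ≥ 0.
The cheapest feasible vertex uses only meat-and-bone meal, cottonseed meal; canola meal, pea protein are not used. Binding constraints: phosphorus and metabolisable energy.
Solving gives x1 = 1.928, x3 = 1.962.
Cost = 0.5·1.928 + 0.38·1.962 = 1.7096.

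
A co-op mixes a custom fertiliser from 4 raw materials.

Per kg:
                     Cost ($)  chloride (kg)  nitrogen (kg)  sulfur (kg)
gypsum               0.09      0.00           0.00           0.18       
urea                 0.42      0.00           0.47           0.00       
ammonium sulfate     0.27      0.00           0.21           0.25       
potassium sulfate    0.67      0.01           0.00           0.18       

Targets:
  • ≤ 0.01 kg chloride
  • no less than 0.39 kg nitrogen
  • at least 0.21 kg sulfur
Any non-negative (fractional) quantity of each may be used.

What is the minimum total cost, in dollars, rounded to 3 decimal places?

Treat it as an LP. Let x1 = kg of gypsum, x2 = kg of urea, x3 = kg of ammonium sulfate, x4 = kg of potassium sulfate.
Minimize 0.09x1 + 0.42x2 + 0.27x3 + 0.67x4 with:
  0.01x4 ≤ 0.01   (chloride)
  0.47x2 + 0.21x3 ≥ 0.39   (nitrogen)
  0.18x1 + 0.25x3 + 0.18x4 ≥ 0.21   (sulfur)
  x1, x2, x3, x4 ≥ 0.
The optimal basis is {urea, ammonium sulfate}; gypsum, potassium sulfate drop out. There the nitrogen and sulfur constraints are tight.
That vertex is x2 = 0.4545, x3 = 0.84.
Objective = 0.42·0.4545 + 0.27·0.84 = 0.41769.

$0.418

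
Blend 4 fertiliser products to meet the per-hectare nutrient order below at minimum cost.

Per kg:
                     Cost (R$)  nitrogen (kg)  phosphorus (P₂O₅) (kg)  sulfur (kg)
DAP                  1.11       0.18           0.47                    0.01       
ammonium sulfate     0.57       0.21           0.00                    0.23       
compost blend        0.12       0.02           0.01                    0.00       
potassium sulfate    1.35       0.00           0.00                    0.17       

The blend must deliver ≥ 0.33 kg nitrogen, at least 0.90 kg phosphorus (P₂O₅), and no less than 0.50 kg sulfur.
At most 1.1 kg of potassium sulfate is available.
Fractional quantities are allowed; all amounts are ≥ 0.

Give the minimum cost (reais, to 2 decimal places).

R$3.32

Let x1 = kg of DAP, x2 = kg of ammonium sulfate, x3 = kg of compost blend, x4 = kg of potassium sulfate.
Minimise 1.11x1 + 0.57x2 + 0.12x3 + 1.35x4 s.t.:
  0.18x1 + 0.21x2 + 0.02x3 ≥ 0.33   (nitrogen)
  0.47x1 + 0.01x3 ≥ 0.9   (phosphorus (P₂O₅))
  0.01x1 + 0.23x2 + 0.17x4 ≥ 0.5   (sulfur)
  x4 ≤ 1.1
  x1, x2, x3, x4 ≥ 0.
The cheapest feasible vertex uses only DAP, ammonium sulfate; compost blend, potassium sulfate are not used. Binding constraints: phosphorus (P₂O₅) and sulfur.
Optimal quantities: DAP = 1.915 kg, ammonium sulfate = 2.091 kg.
Hence cost = 1.11·1.915 + 0.57·2.091 = R$3.3175.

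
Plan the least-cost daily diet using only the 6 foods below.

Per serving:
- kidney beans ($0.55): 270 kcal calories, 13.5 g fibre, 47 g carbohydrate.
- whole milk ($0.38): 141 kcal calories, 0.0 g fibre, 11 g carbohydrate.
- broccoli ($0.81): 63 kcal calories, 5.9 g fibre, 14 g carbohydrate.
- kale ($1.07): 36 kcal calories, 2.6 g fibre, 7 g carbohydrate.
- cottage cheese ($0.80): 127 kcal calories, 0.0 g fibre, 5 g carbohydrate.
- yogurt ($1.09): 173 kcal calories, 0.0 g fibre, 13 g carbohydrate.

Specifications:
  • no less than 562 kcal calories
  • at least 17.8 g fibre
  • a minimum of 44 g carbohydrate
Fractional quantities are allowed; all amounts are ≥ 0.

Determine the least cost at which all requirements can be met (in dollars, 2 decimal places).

$1.14

Let x1 = servings of kidney beans, x2 = servings of whole milk, x3 = servings of broccoli, x4 = servings of kale, x5 = servings of cottage cheese, x6 = servings of yogurt.
Minimise 0.55x1 + 0.38x2 + 0.81x3 + 1.07x4 + 0.8x5 + 1.09x6 s.t.:
  270x1 + 141x2 + 63x3 + 36x4 + 127x5 + 173x6 ≥ 562   (calories)
  13.5x1 + 5.9x3 + 2.6x4 ≥ 17.8   (fibre)
  47x1 + 11x2 + 14x3 + 7x4 + 5x5 + 13x6 ≥ 44   (carbohydrate)
  x1, x2, x3, x4, x5, x6 ≥ 0.
At the optimum only kidney beans is positive (whole milk, broccoli, kale, cottage cheese, yogurt = 0). The calories requirement is met with equality.
So kidney beans = 2.081 servings.
Total cost: 0.55·2.081 = 1.1446.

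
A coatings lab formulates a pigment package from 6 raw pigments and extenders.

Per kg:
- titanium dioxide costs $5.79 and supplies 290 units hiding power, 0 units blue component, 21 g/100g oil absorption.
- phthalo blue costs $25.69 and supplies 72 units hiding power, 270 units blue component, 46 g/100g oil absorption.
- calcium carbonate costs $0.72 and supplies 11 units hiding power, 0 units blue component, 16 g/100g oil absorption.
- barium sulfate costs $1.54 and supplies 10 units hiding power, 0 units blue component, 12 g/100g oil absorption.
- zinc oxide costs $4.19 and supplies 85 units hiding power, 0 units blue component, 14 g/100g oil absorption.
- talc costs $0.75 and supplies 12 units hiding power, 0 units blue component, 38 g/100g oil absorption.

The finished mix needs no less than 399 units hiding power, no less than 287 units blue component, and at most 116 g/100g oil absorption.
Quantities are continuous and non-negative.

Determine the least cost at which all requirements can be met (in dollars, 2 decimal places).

$33.75

Let x1 = kg of titanium dioxide, x2 = kg of phthalo blue, x3 = kg of calcium carbonate, x4 = kg of barium sulfate, x5 = kg of zinc oxide, x6 = kg of talc.
Minimize 5.79x1 + 25.69x2 + 0.72x3 + 1.54x4 + 4.19x5 + 0.75x6 with:
  290x1 + 72x2 + 11x3 + 10x4 + 85x5 + 12x6 ≥ 399   (hiding power)
  270x2 ≥ 287   (blue component)
  21x1 + 46x2 + 16x3 + 12x4 + 14x5 + 38x6 ≤ 116   (oil absorption)
  x1, x2, x3, x4, x5, x6 ≥ 0.
The optimal basis is {titanium dioxide, phthalo blue}; calcium carbonate, barium sulfate, zinc oxide, talc drop out. The hiding power and blue component requirements are met with equality.
Solving gives x1 = 1.112, x2 = 1.063.
Cost = 5.79·1.112 + 25.69·1.063 = 33.7470.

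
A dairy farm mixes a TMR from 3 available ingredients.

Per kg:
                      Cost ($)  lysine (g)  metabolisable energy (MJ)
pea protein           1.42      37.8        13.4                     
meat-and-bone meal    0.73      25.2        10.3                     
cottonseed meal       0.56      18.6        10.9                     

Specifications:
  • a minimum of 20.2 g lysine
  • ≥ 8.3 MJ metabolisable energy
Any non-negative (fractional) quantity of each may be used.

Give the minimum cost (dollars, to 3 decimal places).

$0.585

Set it up as a linear program. Let x1 = kg of pea protein, x2 = kg of meat-and-bone meal, x3 = kg of cottonseed meal.
Minimize 1.42x1 + 0.73x2 + 0.56x3 subject to:
  37.8x1 + 25.2x2 + 18.6x3 ≥ 20.2   (lysine)
  13.4x1 + 10.3x2 + 10.9x3 ≥ 8.3   (metabolisable energy)
  x1, x2, x3 ≥ 0.
The cheapest feasible vertex uses only meat-and-bone meal, cottonseed meal; pea protein is not used. Binding constraints: lysine and metabolisable energy.
Solving gives x2 = 0.7918, x3 = 0.01324.
Cost = 0.73·0.7918 + 0.56·0.01324 = 0.58543.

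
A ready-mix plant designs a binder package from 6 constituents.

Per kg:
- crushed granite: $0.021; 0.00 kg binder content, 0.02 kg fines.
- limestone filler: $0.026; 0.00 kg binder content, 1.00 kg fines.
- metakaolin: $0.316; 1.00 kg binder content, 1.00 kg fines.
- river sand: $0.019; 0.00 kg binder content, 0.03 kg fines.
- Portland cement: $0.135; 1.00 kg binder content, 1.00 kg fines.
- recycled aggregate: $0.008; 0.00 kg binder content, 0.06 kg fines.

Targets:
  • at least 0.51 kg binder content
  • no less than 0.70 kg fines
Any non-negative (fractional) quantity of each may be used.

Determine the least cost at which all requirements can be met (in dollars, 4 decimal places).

$0.0738

Treat it as an LP. Let x1 = kg of crushed granite, x2 = kg of limestone filler, x3 = kg of metakaolin, x4 = kg of river sand, x5 = kg of Portland cement, x6 = kg of recycled aggregate.
min 0.021x1 + 0.026x2 + 0.316x3 + 0.019x4 + 0.135x5 + 0.008x6 with:
  1x3 + 1x5 ≥ 0.51   (binder content)
  0.02x1 + 1x2 + 1x3 + 0.03x4 + 1x5 + 0.06x6 ≥ 0.7   (fines)
  x1, x2, x3, x4, x5, x6 ≥ 0.
At the optimum only limestone filler, Portland cement are positive (crushed granite, metakaolin, river sand, recycled aggregate = 0). There the binder content and fines constraints are tight.
That vertex is x2 = 0.19, x5 = 0.51.
Total cost: 0.026·0.19 + 0.135·0.51 = 0.073790.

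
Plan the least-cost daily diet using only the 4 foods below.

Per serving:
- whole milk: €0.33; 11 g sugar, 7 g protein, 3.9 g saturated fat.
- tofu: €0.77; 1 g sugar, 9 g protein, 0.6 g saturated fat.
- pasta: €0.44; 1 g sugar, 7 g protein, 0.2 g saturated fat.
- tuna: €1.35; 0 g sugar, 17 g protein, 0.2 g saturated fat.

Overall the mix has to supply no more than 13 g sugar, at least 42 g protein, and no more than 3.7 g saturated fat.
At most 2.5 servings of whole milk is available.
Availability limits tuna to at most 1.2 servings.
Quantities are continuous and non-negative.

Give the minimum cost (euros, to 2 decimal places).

Let x1 = servings of whole milk, x2 = servings of tofu, x3 = servings of pasta, x4 = servings of tuna.
min 0.33x1 + 0.77x2 + 0.44x3 + 1.35x4 subject to:
  11x1 + 1x2 + 1x3 ≤ 13   (sugar)
  7x1 + 9x2 + 7x3 + 17x4 ≥ 42   (protein)
  3.9x1 + 0.6x2 + 0.2x3 + 0.2x4 ≤ 3.7   (saturated fat)
  x1 ≤ 2.5
  x4 ≤ 1.2
  x1, x2, x3, x4 ≥ 0.
The minimum-cost mix takes nothing from tofu, tuna — only whole milk, pasta. There the protein and saturated fat constraints are tight.
Solving gives x1 = 0.6757, x3 = 5.324.
Total cost: 0.33·0.6757 + 0.44·5.324 = 2.5655.

€2.57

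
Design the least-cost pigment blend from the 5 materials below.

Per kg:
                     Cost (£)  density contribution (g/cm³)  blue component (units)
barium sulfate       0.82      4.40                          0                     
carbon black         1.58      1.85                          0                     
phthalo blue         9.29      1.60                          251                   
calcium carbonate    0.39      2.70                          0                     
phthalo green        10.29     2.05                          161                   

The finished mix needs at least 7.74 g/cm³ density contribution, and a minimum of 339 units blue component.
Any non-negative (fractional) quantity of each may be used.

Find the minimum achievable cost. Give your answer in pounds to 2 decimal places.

£13.35

Let x1 = kg of barium sulfate, x2 = kg of carbon black, x3 = kg of phthalo blue, x4 = kg of calcium carbonate, x5 = kg of phthalo green.
min 0.82x1 + 1.58x2 + 9.29x3 + 0.39x4 + 10.29x5 with:
  4.4x1 + 1.85x2 + 1.6x3 + 2.7x4 + 2.05x5 ≥ 7.74   (density contribution)
  251x3 + 161x5 ≥ 339   (blue component)
  x1, x2, x3, x4, x5 ≥ 0.
The minimum-cost mix takes nothing from barium sulfate, carbon black, phthalo green — only phthalo blue, calcium carbonate. The density contribution and blue component requirements are met with equality.
Optimal quantities: phthalo blue = 1.3506 kg, calcium carbonate = 2.0663 kg.
Cost = 9.29·1.3506 + 0.39·2.0663 = 13.3529.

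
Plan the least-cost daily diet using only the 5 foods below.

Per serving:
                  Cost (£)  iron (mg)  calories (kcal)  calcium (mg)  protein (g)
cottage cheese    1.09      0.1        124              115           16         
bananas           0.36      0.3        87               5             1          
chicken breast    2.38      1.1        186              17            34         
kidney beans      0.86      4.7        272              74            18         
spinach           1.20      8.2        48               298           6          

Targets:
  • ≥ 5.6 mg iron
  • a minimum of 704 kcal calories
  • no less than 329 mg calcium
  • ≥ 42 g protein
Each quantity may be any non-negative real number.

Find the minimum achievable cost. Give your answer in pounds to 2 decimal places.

Let x1 = servings of cottage cheese, x2 = servings of bananas, x3 = servings of chicken breast, x4 = servings of kidney beans, x5 = servings of spinach.
min 1.09x1 + 0.36x2 + 2.38x3 + 0.86x4 + 1.2x5 s.t.:
  0.1x1 + 0.3x2 + 1.1x3 + 4.7x4 + 8.2x5 ≥ 5.6   (iron)
  124x1 + 87x2 + 186x3 + 272x4 + 48x5 ≥ 704   (calories)
  115x1 + 5x2 + 17x3 + 74x4 + 298x5 ≥ 329   (calcium)
  16x1 + 1x2 + 34x3 + 18x4 + 6x5 ≥ 42   (protein)
  x1, x2, x3, x4, x5 ≥ 0.
The cheapest feasible vertex uses only kidney beans, spinach; cottage cheese, bananas, chicken breast are not used. There the calories and calcium constraints are tight.
Optimal quantities: kidney beans = 2.503 servings, spinach = 0.4825 servings.
Total cost: 0.86·2.503 + 1.2·0.4825 = 2.7316.

£2.73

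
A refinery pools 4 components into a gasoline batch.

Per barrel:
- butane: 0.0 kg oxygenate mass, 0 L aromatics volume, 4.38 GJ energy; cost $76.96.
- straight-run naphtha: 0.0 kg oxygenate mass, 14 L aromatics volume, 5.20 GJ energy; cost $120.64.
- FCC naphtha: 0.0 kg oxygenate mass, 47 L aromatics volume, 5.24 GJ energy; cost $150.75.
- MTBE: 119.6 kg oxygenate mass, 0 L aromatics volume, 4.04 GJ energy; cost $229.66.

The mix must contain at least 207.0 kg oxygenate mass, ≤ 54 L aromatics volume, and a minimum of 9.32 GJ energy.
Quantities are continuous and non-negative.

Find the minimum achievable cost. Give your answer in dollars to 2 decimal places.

Let x1 = barrels of butane, x2 = barrels of straight-run naphtha, x3 = barrels of FCC naphtha, x4 = barrels of MTBE.
Minimize 76.96x1 + 120.64x2 + 150.75x3 + 229.66x4 s.t.:
  119.6x4 ≥ 207   (oxygenate mass)
  14x2 + 47x3 ≤ 54   (aromatics volume)
  4.38x1 + 5.2x2 + 5.24x3 + 4.04x4 ≥ 9.32   (energy)
  x1, x2, x3, x4 ≥ 0.
The minimum-cost mix takes nothing from straight-run naphtha, FCC naphtha — only butane, MTBE. There the oxygenate mass and energy constraints are tight.
Optimal quantities: butane = 0.531437 barrels, MTBE = 1.73077 barrels.
Total cost: 76.96·0.531437 + 229.66·1.73077 = 438.3880.

$438.39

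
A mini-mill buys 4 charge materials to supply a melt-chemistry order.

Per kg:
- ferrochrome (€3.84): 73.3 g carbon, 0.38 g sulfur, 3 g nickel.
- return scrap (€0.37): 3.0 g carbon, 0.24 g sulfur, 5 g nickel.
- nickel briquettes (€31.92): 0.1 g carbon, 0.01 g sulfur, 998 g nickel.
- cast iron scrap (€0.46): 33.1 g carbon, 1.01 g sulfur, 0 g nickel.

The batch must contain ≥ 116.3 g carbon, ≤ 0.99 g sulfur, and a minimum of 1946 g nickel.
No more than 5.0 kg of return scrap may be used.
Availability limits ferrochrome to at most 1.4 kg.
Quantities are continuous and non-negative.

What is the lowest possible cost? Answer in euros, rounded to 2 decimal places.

€67.63

Let x1 = kg of ferrochrome, x2 = kg of return scrap, x3 = kg of nickel briquettes, x4 = kg of cast iron scrap.
Minimise 3.84x1 + 0.37x2 + 31.92x3 + 0.46x4 s.t.:
  73.3x1 + 3x2 + 0.1x3 + 33.1x4 ≥ 116.3   (carbon)
  0.38x1 + 0.24x2 + 0.01x3 + 1.01x4 ≤ 0.99   (sulfur)
  3x1 + 5x2 + 998x3 ≥ 1946   (nickel)
  x2 ≤ 5
  x1 ≤ 1.4
  x1, x2, x3, x4 ≥ 0.
At the optimum only ferrochrome, nickel briquettes, cast iron scrap are positive (return scrap = 0). The carbon, sulfur, nickel requirements are met with equality.
Solving gives x1 = 1.3854, x3 = 1.9457, x4 = 0.43968.
Objective = 3.84·1.3854 + 31.92·1.9457 + 0.46·0.43968 = 67.6289.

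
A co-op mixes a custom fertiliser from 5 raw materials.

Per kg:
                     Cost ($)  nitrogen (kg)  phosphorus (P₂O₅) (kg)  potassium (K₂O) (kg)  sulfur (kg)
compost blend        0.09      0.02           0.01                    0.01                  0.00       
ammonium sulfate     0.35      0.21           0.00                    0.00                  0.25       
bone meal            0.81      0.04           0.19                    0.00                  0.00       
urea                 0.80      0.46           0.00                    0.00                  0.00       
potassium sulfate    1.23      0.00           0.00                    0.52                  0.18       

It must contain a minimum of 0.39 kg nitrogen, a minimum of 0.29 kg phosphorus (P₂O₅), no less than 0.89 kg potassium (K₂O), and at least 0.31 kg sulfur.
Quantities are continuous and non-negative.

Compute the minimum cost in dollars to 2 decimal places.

$3.79

Treat it as an LP. Let x1 = kg of compost blend, x2 = kg of ammonium sulfate, x3 = kg of bone meal, x4 = kg of urea, x5 = kg of potassium sulfate.
Minimise 0.09x1 + 0.35x2 + 0.81x3 + 0.8x4 + 1.23x5 subject to:
  0.02x1 + 0.21x2 + 0.04x3 + 0.46x4 ≥ 0.39   (nitrogen)
  0.01x1 + 0.19x3 ≥ 0.29   (phosphorus (P₂O₅))
  0.01x1 + 0.52x5 ≥ 0.89   (potassium (K₂O))
  0.25x2 + 0.18x5 ≥ 0.31   (sulfur)
  x1, x2, x3, x4, x5 ≥ 0.
At the optimum only compost blend, ammonium sulfate, bone meal, potassium sulfate are positive (urea = 0). There the nitrogen, phosphorus (P₂O₅), potassium (K₂O), sulfur constraints are tight.
Solving gives x1 = 15.74, x2 = 0.2256, x3 = 0.6981, x5 = 1.409.
Total cost: 0.09·15.74 + 0.35·0.2256 + 0.81·0.6981 + 1.23·1.409 = 3.7941.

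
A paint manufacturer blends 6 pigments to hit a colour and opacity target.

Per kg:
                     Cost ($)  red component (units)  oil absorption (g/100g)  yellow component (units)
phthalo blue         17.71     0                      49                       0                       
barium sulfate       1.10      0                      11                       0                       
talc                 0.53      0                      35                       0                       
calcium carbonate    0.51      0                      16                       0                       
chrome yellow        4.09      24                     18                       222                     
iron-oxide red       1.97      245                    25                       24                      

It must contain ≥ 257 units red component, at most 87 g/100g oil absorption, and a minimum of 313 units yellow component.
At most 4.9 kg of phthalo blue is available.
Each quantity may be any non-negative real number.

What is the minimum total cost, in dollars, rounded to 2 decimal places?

Let x1 = kg of phthalo blue, x2 = kg of barium sulfate, x3 = kg of talc, x4 = kg of calcium carbonate, x5 = kg of chrome yellow, x6 = kg of iron-oxide red.
Minimize 17.71x1 + 1.1x2 + 0.53x3 + 0.51x4 + 4.09x5 + 1.97x6 s.t.:
  24x5 + 245x6 ≥ 257   (red component)
  49x1 + 11x2 + 35x3 + 16x4 + 18x5 + 25x6 ≤ 87   (oil absorption)
  222x5 + 24x6 ≥ 313   (yellow component)
  x1 ≤ 4.9
  x1, x2, x3, x4, x5, x6 ≥ 0.
The minimum-cost mix takes nothing from phthalo blue, barium sulfate, talc, calcium carbonate — only chrome yellow, iron-oxide red. The red component and yellow component requirements are met with equality.
So chrome yellow = 1.31 kg, iron-oxide red = 0.9206 kg.
Cost = 4.09·1.31 + 1.97·0.9206 = 7.1715.

$7.17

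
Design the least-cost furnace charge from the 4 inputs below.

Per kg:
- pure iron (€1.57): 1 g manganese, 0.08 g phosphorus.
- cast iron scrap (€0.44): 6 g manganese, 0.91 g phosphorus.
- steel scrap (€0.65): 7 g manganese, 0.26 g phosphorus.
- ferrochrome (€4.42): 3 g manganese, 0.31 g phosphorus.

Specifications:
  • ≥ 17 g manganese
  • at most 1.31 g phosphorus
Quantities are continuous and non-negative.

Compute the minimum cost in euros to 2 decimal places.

Let x1 = kg of pure iron, x2 = kg of cast iron scrap, x3 = kg of steel scrap, x4 = kg of ferrochrome.
min 1.57x1 + 0.44x2 + 0.65x3 + 4.42x4 with:
  1x1 + 6x2 + 7x3 + 3x4 ≥ 17   (manganese)
  0.08x1 + 0.91x2 + 0.26x3 + 0.31x4 ≤ 1.31   (phosphorus)
  x1, x2, x3, x4 ≥ 0.
The minimum-cost mix takes nothing from pure iron, ferrochrome — only cast iron scrap, steel scrap. The manganese and phosphorus requirements are met with equality.
That vertex is x2 = 0.9875, x3 = 1.582.
Hence cost = 0.44·0.9875 + 0.65·1.582 = €1.4628.

€1.46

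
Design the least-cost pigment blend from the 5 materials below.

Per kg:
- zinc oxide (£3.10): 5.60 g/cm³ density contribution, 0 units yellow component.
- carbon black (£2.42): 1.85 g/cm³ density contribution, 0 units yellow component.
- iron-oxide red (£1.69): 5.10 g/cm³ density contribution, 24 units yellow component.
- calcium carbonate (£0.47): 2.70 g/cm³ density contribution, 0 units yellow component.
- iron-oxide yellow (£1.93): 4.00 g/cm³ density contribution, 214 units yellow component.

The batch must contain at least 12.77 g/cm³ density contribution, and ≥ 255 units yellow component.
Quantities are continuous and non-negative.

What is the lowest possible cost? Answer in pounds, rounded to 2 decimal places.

Treat it as an LP. Let x1 = kg of zinc oxide, x2 = kg of carbon black, x3 = kg of iron-oxide red, x4 = kg of calcium carbonate, x5 = kg of iron-oxide yellow.
min 3.1x1 + 2.42x2 + 1.69x3 + 0.47x4 + 1.93x5 subject to:
  5.6x1 + 1.85x2 + 5.1x3 + 2.7x4 + 4x5 ≥ 12.77   (density contribution)
  24x3 + 214x5 ≥ 255   (yellow component)
  x1, x2, x3, x4, x5 ≥ 0.
The cheapest feasible vertex uses only calcium carbonate, iron-oxide yellow; zinc oxide, carbon black, iron-oxide red are not used. Binding constraints: density contribution and yellow component.
That vertex is x4 = 2.964, x5 = 1.192.
Total cost: 0.47·2.964 + 1.93·1.192 = 3.6936.

£3.69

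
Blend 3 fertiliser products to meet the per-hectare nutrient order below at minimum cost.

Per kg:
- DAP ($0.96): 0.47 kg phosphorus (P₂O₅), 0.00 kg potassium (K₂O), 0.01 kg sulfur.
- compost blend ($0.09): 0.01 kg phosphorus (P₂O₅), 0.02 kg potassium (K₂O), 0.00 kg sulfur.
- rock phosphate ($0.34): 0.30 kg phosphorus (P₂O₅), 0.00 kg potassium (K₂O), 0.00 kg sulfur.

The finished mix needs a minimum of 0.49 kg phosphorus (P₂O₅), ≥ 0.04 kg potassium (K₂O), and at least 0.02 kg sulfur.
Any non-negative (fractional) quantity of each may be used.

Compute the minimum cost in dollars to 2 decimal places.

$2.10

Set it up as a linear program. Let x1 = kg of DAP, x2 = kg of compost blend, x3 = kg of rock phosphate.
Minimize 0.96x1 + 0.09x2 + 0.34x3 subject to:
  0.47x1 + 0.01x2 + 0.3x3 ≥ 0.49   (phosphorus (P₂O₅))
  0.02x2 ≥ 0.04   (potassium (K₂O))
  0.01x1 ≥ 0.02   (sulfur)
  x1, x2, x3 ≥ 0.
At the optimum only DAP, compost blend are positive (rock phosphate = 0). There the potassium (K₂O) and sulfur constraints are tight.
Optimal quantities: DAP = 2 kg, compost blend = 2 kg.
Hence cost = 0.96·2 + 0.09·2 = $2.1000.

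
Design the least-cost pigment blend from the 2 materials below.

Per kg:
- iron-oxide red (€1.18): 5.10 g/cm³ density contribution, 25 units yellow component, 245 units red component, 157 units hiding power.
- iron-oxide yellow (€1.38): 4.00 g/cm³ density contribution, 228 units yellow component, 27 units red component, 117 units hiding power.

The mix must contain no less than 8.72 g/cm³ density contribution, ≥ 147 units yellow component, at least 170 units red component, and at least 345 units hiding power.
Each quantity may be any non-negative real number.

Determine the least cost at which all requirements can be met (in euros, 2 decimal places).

€2.81

This is a linear program. Let x1 = kg of iron-oxide red, x2 = kg of iron-oxide yellow.
Minimize 1.18x1 + 1.38x2 with:
  5.1x1 + 4x2 ≥ 8.72   (density contribution)
  25x1 + 228x2 ≥ 147   (yellow component)
  245x1 + 27x2 ≥ 170   (red component)
  157x1 + 117x2 ≥ 345   (hiding power)
  x1, x2 ≥ 0.
Both inputs are positive at the optimum. The yellow component and hiding power requirements are met with equality.
Optimal quantities: iron-oxide red = 1.87 kg, iron-oxide yellow = 0.4397 kg.
Cost = 1.18·1.87 + 1.38·0.4397 = 2.8134.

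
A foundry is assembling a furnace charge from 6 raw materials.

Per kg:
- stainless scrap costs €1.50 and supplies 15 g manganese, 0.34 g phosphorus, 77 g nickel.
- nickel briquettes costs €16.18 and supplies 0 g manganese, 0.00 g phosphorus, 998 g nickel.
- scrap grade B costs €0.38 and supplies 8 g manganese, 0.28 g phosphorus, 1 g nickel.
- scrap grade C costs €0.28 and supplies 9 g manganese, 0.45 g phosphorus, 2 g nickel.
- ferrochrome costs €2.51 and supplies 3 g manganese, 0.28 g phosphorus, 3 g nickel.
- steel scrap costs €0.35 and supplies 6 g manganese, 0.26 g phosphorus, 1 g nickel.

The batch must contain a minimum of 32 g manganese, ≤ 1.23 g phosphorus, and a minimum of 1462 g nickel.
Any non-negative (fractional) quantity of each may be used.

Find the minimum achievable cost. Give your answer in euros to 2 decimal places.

Set it up as a linear program. Let x1 = kg of stainless scrap, x2 = kg of nickel briquettes, x3 = kg of scrap grade B, x4 = kg of scrap grade C, x5 = kg of ferrochrome, x6 = kg of steel scrap.
Minimise 1.5x1 + 16.18x2 + 0.38x3 + 0.28x4 + 2.51x5 + 0.35x6 with:
  15x1 + 8x3 + 9x4 + 3x5 + 6x6 ≥ 32   (manganese)
  0.34x1 + 0.28x3 + 0.45x4 + 0.28x5 + 0.26x6 ≤ 1.23   (phosphorus)
  77x1 + 998x2 + 1x3 + 2x4 + 3x5 + 1x6 ≥ 1462   (nickel)
  x1, x2, x3, x4, x5, x6 ≥ 0.
At the optimum only stainless scrap, nickel briquettes are positive (scrap grade B, scrap grade C, ferrochrome, steel scrap = 0). There the manganese and nickel constraints are tight.
Optimal quantities: stainless scrap = 2.1333 kg, nickel briquettes = 1.3003 kg.
Total cost: 1.5·2.1333 + 16.18·1.3003 = 24.2388.

€24.24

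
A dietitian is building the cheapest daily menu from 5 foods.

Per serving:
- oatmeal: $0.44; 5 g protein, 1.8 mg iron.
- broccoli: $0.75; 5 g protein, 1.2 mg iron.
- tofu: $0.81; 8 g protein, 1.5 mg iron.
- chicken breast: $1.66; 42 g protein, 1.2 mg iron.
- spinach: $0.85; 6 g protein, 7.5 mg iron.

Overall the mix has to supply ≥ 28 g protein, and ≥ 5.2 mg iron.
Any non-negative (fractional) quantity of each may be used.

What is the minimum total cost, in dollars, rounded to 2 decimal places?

$1.47

Let x1 = servings of oatmeal, x2 = servings of broccoli, x3 = servings of tofu, x4 = servings of chicken breast, x5 = servings of spinach.
min 0.44x1 + 0.75x2 + 0.81x3 + 1.66x4 + 0.85x5 s.t.:
  5x1 + 5x2 + 8x3 + 42x4 + 6x5 ≥ 28   (protein)
  1.8x1 + 1.2x2 + 1.5x3 + 1.2x4 + 7.5x5 ≥ 5.2   (iron)
  x1, x2, x3, x4, x5 ≥ 0.
The minimum-cost mix takes nothing from oatmeal, broccoli, tofu — only chicken breast, spinach. There the protein and iron constraints are tight.
So chicken breast = 0.5809 servings, spinach = 0.6004 servings.
Total cost: 1.66·0.5809 + 0.85·0.6004 = 1.4746.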